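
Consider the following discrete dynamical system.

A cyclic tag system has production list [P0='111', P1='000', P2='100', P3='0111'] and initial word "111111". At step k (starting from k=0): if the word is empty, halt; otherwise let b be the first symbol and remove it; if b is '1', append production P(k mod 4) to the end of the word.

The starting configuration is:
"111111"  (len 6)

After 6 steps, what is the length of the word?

19

k=0  "111111"  (len 6)
k=1  "11111111"  (len 8)
k=2  "1111111000"  (len 10)
k=3  "111111000100"  (len 12)
k=4  "111110001000111"  (len 15)
k=5  "11110001000111111"  (len 17)
k=6  "1110001000111111000"  (len 19)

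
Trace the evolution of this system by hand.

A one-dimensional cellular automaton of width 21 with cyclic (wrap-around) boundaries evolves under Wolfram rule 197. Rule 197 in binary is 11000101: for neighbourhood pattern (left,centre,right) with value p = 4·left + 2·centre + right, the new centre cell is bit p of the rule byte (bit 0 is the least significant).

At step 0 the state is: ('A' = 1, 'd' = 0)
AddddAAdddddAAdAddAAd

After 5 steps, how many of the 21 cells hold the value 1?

9

[0] AddddAAdddddAAdAddAAd
[1] AdAAddAdAAAddAdAdddAd
[2] AddAddAddAAddAdAdAdAd
[3] AddAddAdddAddAdAdAdAd
[4] AddAddAdAdAddAdAdAdAd
[5] AddAddAdAdAddAdAdAdAd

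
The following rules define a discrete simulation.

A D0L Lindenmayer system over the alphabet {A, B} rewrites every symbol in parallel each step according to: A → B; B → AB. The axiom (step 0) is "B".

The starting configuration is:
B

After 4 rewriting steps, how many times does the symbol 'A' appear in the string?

3

gen 0: B
gen 1: AB
gen 2: BAB
gen 3: ABBAB
gen 4: BABABBAB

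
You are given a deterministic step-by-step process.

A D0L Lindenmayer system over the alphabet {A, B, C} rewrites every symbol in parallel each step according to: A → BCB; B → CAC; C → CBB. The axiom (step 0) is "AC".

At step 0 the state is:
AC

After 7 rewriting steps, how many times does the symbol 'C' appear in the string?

[0] AC
[1] BCBCBB
[2] CACCBBCACCBBCACCAC
[3] CBBBCBCBBCBBCACCACCBBBCBCBBCBBCACCACCBBBCBCBBCBBBCBCBB
[4] CBBCACCACCACCBBCACCBBCACCACCBBCACCACCBBBCBCBBCBBBCBCBBCBBC…BCBBCBBCACCACCACCBBCACCBBCACCACCBBCACCACCACCBBCACCBBCACCAC  (len 162)
[5] CBBCACCACCBBBCBCBBCBBBCBCBBCBBBCBCBBCBBCACCACCBBBCBCBBCBBC…BCBBCBBBCBCBBCBBCACCACCBBBCBCBBCBBCACCACCBBBCBCBBCBBBCBCBB  (len 486)
[6] CBBCACCACCBBBCBCBBCBBBCBCBBCBBCACCACCACCBBCACCBBCACCACCBBC…BCBBCBBCACCACCACCBBCACCBBCACCACCBBCACCACCACCBBCACCBBCACCAC  (len 1458)
[7] CBBCACCACCBBBCBCBBCBBBCBCBBCBBCACCACCACCBBCACCBBCACCACCBBC…BCBBCBBBCBCBBCBBCACCACCBBBCBCBBCBBCACCACCBBBCBCBBCBBBCBCBB  (len 4374)

1990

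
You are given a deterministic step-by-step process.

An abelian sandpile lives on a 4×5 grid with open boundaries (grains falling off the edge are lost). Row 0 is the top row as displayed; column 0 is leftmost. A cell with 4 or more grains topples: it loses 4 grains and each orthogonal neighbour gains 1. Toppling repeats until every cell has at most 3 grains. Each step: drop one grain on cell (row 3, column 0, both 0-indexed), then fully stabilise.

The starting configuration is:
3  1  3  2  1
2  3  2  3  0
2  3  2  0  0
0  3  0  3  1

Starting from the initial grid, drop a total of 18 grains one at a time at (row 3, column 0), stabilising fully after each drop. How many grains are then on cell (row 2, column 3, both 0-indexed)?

2

t=0: 3  1  3  2  1
2  3  2  3  0
2  3  2  0  0
0  3  0  3  1
t=1: 3  1  3  2  1
2  3  2  3  0
2  3  2  0  0
1  3  0  3  1
t=2: 3  1  3  2  1
2  3  2  3  0
2  3  2  0  0
2  3  0  3  1
t=3: 3  1  3  2  1
2  3  2  3  0
2  3  2  0  0
3  3  0  3  1
t=4: 0  3  3  2  1
1  1  3  3  0
1  2  3  0  0
2  1  1  3  1
t=5: 0  3  3  2  1
1  1  3  3  0
1  2  3  0  0
3  1  1  3  1
t=6: 0  3  3  2  1
1  1  3  3  0
2  2  3  0  0
0  2  1  3  1
t=7: 0  3  3  2  1
1  1  3  3  0
2  2  3  0  0
1  2  1  3  1
t=8: 0  3  3  2  1
1  1  3  3  0
2  2  3  0  0
2  2  1  3  1
t=9: 0  3  3  2  1
1  1  3  3  0
2  2  3  0  0
3  2  1  3  1
t=10: 0  3  3  2  1
1  1  3  3  0
3  2  3  0  0
0  3  1  3  1
t=11: 0  3  3  2  1
1  1  3  3  0
3  2  3  0  0
1  3  1  3  1
t=12: 0  3  3  2  1
1  1  3  3  0
3  2  3  0  0
2  3  1  3  1
t=13: 0  3  3  2  1
1  1  3  3  0
3  2  3  0  0
3  3  1  3  1
t=14: 1  1  2  0  2
3  0  3  1  1
1  2  1  2  0
2  1  3  3  1
t=15: 1  1  2  0  2
3  0  3  1  1
1  2  1  2  0
3  1  3  3  1
t=16: 1  1  2  0  2
3  0  3  1  1
2  2  1  2  0
0  2  3  3  1
t=17: 1  1  2  0  2
3  0  3  1  1
2  2  1  2  0
1  2  3  3  1
t=18: 1  1  2  0  2
3  0  3  1  1
2  2  1  2  0
2  2  3  3  1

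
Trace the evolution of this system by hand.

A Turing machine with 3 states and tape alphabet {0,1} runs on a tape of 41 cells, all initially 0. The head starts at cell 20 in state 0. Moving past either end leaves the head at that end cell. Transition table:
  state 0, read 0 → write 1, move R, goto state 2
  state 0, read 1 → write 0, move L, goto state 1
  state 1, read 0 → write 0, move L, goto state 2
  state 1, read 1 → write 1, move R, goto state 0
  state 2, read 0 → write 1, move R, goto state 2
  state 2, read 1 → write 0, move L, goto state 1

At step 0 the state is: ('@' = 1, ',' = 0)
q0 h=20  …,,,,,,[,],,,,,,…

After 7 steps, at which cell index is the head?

t=0: q0 h=20  …,,,,,,[,],,,,,,…
t=1: q2 h=21  …,,,,,@[,],,,,,,…
t=2: q2 h=22  …,,,,@@[,],,,,,,…
t=3: q2 h=23  …,,,@@@[,],,,,,,…
t=4: q2 h=24  …,,@@@@[,],,,,,,…
t=5: q2 h=25  …,@@@@@[,],,,,,,…
t=6: q2 h=26  …@@@@@@[,],,,,,,…
t=7: q2 h=27  …@@@@@@[,],,,,,,…

27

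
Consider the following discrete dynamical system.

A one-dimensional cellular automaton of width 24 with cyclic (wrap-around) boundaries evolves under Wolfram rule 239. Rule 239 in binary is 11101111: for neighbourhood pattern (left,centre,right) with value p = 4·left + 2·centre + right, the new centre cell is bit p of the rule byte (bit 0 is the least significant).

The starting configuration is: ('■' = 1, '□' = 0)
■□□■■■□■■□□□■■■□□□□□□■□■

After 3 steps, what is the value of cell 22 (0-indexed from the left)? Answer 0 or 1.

step 0: ■□□■■■□■■□□□■■■□□□□□□■□■
step 1: ■□■■■■■■■□■■■■■□■■■■■■■■
step 2: ■■■■■■■■■■■■■■■■■■■■■■■■
step 3: ■■■■■■■■■■■■■■■■■■■■■■■■

1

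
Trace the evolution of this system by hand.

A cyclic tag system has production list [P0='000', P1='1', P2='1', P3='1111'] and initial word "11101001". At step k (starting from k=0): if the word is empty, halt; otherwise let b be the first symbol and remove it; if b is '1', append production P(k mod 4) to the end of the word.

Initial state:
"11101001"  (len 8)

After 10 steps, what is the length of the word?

10

0) "11101001"  (len 8)
1) "1101001000"  (len 10)
2) "1010010001"  (len 10)
3) "0100100011"  (len 10)
4) "100100011"  (len 9)
5) "00100011000"  (len 11)
6) "0100011000"  (len 10)
7) "100011000"  (len 9)
8) "000110001111"  (len 12)
9) "00110001111"  (len 11)
10) "0110001111"  (len 10)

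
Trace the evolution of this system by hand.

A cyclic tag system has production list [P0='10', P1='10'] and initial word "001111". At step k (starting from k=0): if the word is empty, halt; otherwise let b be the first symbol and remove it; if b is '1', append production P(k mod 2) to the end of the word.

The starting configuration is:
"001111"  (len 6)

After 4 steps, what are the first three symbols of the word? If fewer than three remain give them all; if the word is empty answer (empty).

k=0  "001111"  (len 6)
k=1  "01111"  (len 5)
k=2  "1111"  (len 4)
k=3  "11110"  (len 5)
k=4  "111010"  (len 6)

111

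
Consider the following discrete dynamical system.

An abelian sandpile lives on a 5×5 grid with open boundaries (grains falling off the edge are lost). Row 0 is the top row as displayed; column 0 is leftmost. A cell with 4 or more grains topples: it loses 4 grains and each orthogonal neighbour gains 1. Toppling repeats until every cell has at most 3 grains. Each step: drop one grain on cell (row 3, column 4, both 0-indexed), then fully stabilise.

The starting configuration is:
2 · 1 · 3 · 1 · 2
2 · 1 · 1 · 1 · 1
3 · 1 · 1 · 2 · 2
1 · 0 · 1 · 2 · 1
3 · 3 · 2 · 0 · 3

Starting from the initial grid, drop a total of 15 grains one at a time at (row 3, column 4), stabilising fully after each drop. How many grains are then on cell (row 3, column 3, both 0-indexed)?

step 0: 2 · 1 · 3 · 1 · 2
2 · 1 · 1 · 1 · 1
3 · 1 · 1 · 2 · 2
1 · 0 · 1 · 2 · 1
3 · 3 · 2 · 0 · 3
step 1: 2 · 1 · 3 · 1 · 2
2 · 1 · 1 · 1 · 1
3 · 1 · 1 · 2 · 2
1 · 0 · 1 · 2 · 2
3 · 3 · 2 · 0 · 3
step 2: 2 · 1 · 3 · 1 · 2
2 · 1 · 1 · 1 · 1
3 · 1 · 1 · 2 · 2
1 · 0 · 1 · 2 · 3
3 · 3 · 2 · 0 · 3
step 3: 2 · 1 · 3 · 1 · 2
2 · 1 · 1 · 1 · 1
3 · 1 · 1 · 2 · 3
1 · 0 · 1 · 3 · 1
3 · 3 · 2 · 1 · 0
step 4: 2 · 1 · 3 · 1 · 2
2 · 1 · 1 · 1 · 1
3 · 1 · 1 · 2 · 3
1 · 0 · 1 · 3 · 2
3 · 3 · 2 · 1 · 0
step 5: 2 · 1 · 3 · 1 · 2
2 · 1 · 1 · 1 · 1
3 · 1 · 1 · 2 · 3
1 · 0 · 1 · 3 · 3
3 · 3 · 2 · 1 · 0
step 6: 2 · 1 · 3 · 1 · 2
2 · 1 · 1 · 2 · 2
3 · 1 · 2 · 0 · 1
1 · 0 · 2 · 1 · 2
3 · 3 · 2 · 2 · 1
step 7: 2 · 1 · 3 · 1 · 2
2 · 1 · 1 · 2 · 2
3 · 1 · 2 · 0 · 1
1 · 0 · 2 · 1 · 3
3 · 3 · 2 · 2 · 1
step 8: 2 · 1 · 3 · 1 · 2
2 · 1 · 1 · 2 · 2
3 · 1 · 2 · 0 · 2
1 · 0 · 2 · 2 · 0
3 · 3 · 2 · 2 · 2
step 9: 2 · 1 · 3 · 1 · 2
2 · 1 · 1 · 2 · 2
3 · 1 · 2 · 0 · 2
1 · 0 · 2 · 2 · 1
3 · 3 · 2 · 2 · 2
step 10: 2 · 1 · 3 · 1 · 2
2 · 1 · 1 · 2 · 2
3 · 1 · 2 · 0 · 2
1 · 0 · 2 · 2 · 2
3 · 3 · 2 · 2 · 2
step 11: 2 · 1 · 3 · 1 · 2
2 · 1 · 1 · 2 · 2
3 · 1 · 2 · 0 · 2
1 · 0 · 2 · 2 · 3
3 · 3 · 2 · 2 · 2
step 12: 2 · 1 · 3 · 1 · 2
2 · 1 · 1 · 2 · 2
3 · 1 · 2 · 0 · 3
1 · 0 · 2 · 3 · 0
3 · 3 · 2 · 2 · 3
step 13: 2 · 1 · 3 · 1 · 2
2 · 1 · 1 · 2 · 2
3 · 1 · 2 · 0 · 3
1 · 0 · 2 · 3 · 1
3 · 3 · 2 · 2 · 3
step 14: 2 · 1 · 3 · 1 · 2
2 · 1 · 1 · 2 · 2
3 · 1 · 2 · 0 · 3
1 · 0 · 2 · 3 · 2
3 · 3 · 2 · 2 · 3
step 15: 2 · 1 · 3 · 1 · 2
2 · 1 · 1 · 2 · 2
3 · 1 · 2 · 0 · 3
1 · 0 · 2 · 3 · 3
3 · 3 · 2 · 2 · 3

3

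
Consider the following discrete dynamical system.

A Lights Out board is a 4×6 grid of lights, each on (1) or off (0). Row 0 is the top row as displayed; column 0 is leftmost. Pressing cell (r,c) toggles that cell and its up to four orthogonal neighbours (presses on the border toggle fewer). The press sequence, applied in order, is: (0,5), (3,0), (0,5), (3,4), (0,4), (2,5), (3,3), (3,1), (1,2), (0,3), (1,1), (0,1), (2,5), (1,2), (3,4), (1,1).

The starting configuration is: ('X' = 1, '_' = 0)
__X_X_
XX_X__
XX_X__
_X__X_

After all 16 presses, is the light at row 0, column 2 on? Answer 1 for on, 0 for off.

1

0) __X_X_
XX_X__
XX_X__
_X__X_
1) __X__X
XX_X_X
XX_X__
_X__X_
2) __X__X
XX_X_X
_X_X__
X___X_
3) __X_X_
XX_X__
_X_X__
X___X_
4) __X_X_
XX_X__
_X_XX_
X__X_X
5) __XX_X
XX_XX_
_X_XX_
X__X_X
6) __XX_X
XX_XXX
_X_X_X
X__X__
7) __XX_X
XX_XXX
_X___X
X_X_X_
8) __XX_X
XX_XXX
_____X
_X__X_
9) ___X_X
X_X_XX
__X__X
_X__X_
10) __X_XX
X_XXXX
__X__X
_X__X_
11) _XX_XX
_X_XXX
_XX__X
_X__X_
12) X___XX
___XXX
_XX__X
_X__X_
13) X___XX
___XX_
_XX_X_
_X__XX
14) X_X_XX
_XX_X_
_X__X_
_X__XX
15) X_X_XX
_XX_X_
_X____
_X_X__
16) XXX_XX
X___X_
______
_X_X__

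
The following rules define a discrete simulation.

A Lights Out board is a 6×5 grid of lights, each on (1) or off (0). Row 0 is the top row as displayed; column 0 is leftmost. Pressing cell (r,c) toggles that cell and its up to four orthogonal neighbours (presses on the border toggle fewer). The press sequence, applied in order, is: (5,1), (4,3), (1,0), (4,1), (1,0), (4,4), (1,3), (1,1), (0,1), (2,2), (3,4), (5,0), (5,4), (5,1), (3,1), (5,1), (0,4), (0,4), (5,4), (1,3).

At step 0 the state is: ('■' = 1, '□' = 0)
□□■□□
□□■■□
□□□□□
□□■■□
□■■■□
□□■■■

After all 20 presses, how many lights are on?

15

[0] □□■□□
□□■■□
□□□□□
□□■■□
□■■■□
□□■■■
[1] □□■□□
□□■■□
□□□□□
□□■■□
□□■■□
■■□■■
[2] □□■□□
□□■■□
□□□□□
□□■□□
□□□□■
■■□□■
[3] ■□■□□
■■■■□
■□□□□
□□■□□
□□□□■
■■□□■
[4] ■□■□□
■■■■□
■□□□□
□■■□□
■■■□■
■□□□■
[5] □□■□□
□□■■□
□□□□□
□■■□□
■■■□■
■□□□■
[6] □□■□□
□□■■□
□□□□□
□■■□■
■■■■□
■□□□□
[7] □□■■□
□□□□■
□□□■□
□■■□■
■■■■□
■□□□□
[8] □■■■□
■■■□■
□■□■□
□■■□■
■■■■□
■□□□□
[9] ■□□■□
■□■□■
□■□■□
□■■□■
■■■■□
■□□□□
[10] ■□□■□
■□□□■
□□■□□
□■□□■
■■■■□
■□□□□
[11] ■□□■□
■□□□■
□□■□■
□■□■□
■■■■■
■□□□□
[12] ■□□■□
■□□□■
□□■□■
□■□■□
□■■■■
□■□□□
[13] ■□□■□
■□□□■
□□■□■
□■□■□
□■■■□
□■□■■
[14] ■□□■□
■□□□■
□□■□■
□■□■□
□□■■□
■□■■■
[15] ■□□■□
■□□□■
□■■□■
■□■■□
□■■■□
■□■■■
[16] ■□□■□
■□□□■
□■■□■
■□■■□
□□■■□
□■□■■
[17] ■□□□■
■□□□□
□■■□■
■□■■□
□□■■□
□■□■■
[18] ■□□■□
■□□□■
□■■□■
■□■■□
□□■■□
□■□■■
[19] ■□□■□
■□□□■
□■■□■
■□■■□
□□■■■
□■□□□
[20] ■□□□□
■□■■□
□■■■■
■□■■□
□□■■■
□■□□□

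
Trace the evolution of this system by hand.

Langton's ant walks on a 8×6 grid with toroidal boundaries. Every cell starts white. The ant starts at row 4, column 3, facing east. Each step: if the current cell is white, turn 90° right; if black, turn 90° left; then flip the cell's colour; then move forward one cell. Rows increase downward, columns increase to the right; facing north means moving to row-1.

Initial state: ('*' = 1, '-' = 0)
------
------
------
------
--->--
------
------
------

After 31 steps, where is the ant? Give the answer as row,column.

2,2

k=0  ------
------
------
------
--->--
------
------
------
k=1  ------
------
------
------
---*--
---v--
------
------
k=2  ------
------
------
------
---*--
--<*--
------
------
k=3  ------
------
------
------
--^*--
--**--
------
------
k=4  ------
------
------
------
--*>--
--**--
------
------
k=5  ------
------
------
---^--
--*---
--**--
------
------
k=6  ------
------
------
---*>-
--*---
--**--
------
------
k=7  ------
------
------
---**-
--*-v-
--**--
------
------
k=8  ------
------
------
---**-
--*<*-
--**--
------
------
k=9  ------
------
------
---^*-
--***-
--**--
------
------
k=10  ------
------
------
--<-*-
--***-
--**--
------
------
k=11  ------
------
--^---
--*-*-
--***-
--**--
------
------
k=12  ------
------
--*>--
--*-*-
--***-
--**--
------
------
k=13  ------
------
--**--
--*v*-
--***-
--**--
------
------
k=14  ------
------
--**--
--<**-
--***-
--**--
------
------
k=15  ------
------
--**--
---**-
--v**-
--**--
------
------
k=16  ------
------
--**--
---**-
--->*-
--**--
------
------
k=17  ------
------
--**--
---^*-
----*-
--**--
------
------
k=18  ------
------
--**--
--<-*-
----*-
--**--
------
------
k=19  ------
------
--^*--
--*-*-
----*-
--**--
------
------
k=20  ------
------
-<-*--
--*-*-
----*-
--**--
------
------
k=21  ------
-^----
-*-*--
--*-*-
----*-
--**--
------
------
k=22  ------
-*>---
-*-*--
--*-*-
----*-
--**--
------
------
k=23  ------
-**---
-*v*--
--*-*-
----*-
--**--
------
------
k=24  ------
-**---
-<**--
--*-*-
----*-
--**--
------
------
k=25  ------
-**---
--**--
-v*-*-
----*-
--**--
------
------
k=26  ------
-**---
--**--
<**-*-
----*-
--**--
------
------
k=27  ------
-**---
^-**--
***-*-
----*-
--**--
------
------
k=28  ------
-**---
*>**--
***-*-
----*-
--**--
------
------
k=29  ------
-**---
****--
*v*-*-
----*-
--**--
------
------
k=30  ------
-**---
****--
*->-*-
----*-
--**--
------
------
k=31  ------
-**---
**^*--
*---*-
----*-
--**--
------
------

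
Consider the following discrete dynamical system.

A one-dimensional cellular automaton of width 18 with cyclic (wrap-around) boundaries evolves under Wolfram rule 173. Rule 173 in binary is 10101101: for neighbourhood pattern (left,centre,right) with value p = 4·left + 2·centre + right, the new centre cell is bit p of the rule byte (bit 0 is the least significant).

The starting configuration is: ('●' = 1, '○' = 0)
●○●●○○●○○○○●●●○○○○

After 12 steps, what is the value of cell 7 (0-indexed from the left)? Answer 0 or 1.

1

0) ●○●●○○●○○○○●●●○○○○
1) ●●●○○○●○●●○●●○○●●○
2) ●●○○●○●●●○●●○○○●○●
3) ●○○○●●●●○●●○○●○●●●
4) ○○●○●●●○●●○○○●●●●●
5) ○○●●●●○●●○○●○●●●●○
6) ●○●●●○●●○○○●●●●●○○
7) ●●●●○●●○○●○●●●●○○○
8) ●●●○●●○○○●●●●●○○●○
9) ●●○●●○○●○●●●●○○○●●
10) ●○●●○○○●●●●●○○●○●●
11) ○●●○○●○●●●●○○○●●●●
12) ●●○○○●●●●●○○●○●●●○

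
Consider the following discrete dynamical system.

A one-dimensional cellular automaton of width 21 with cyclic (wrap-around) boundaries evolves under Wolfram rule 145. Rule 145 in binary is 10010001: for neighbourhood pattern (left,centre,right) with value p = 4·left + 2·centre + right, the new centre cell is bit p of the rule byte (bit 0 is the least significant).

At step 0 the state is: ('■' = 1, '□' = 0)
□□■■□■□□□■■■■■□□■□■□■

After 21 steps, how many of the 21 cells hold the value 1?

gen 0: □□■■□■□□□■■■■■□□■□■□■
gen 1: ■□□□□□■■□□■■■□■□□□□□□
gen 2: □■■■■□□□■□□■□□□■■■■■□
gen 3: □□■■□■■□□■□□■■□□■■■□■
gen 4: ■□□□□□□■□□■□□□■□□■□□□
gen 5: □■■■■■□□■□□■■□□■□□■■□
gen 6: □□■■■□■□□■□□□■□□■□□□■
gen 7: ■□□■□□□■□□■■□□■□□■■□□
gen 8: □■□□■■□□■□□□■□□■□□□■□
gen 9: □□■□□□■□□■■□□■□□■■□□■
gen 10: ■□□■■□□■□□□■□□■□□□■□□
gen 11: □■□□□■□□■■□□■□□■■□□■□
gen 12: □□■■□□■□□□■□□■□□□■□□■
gen 13: ■□□□■□□■■□□■□□■■□□■□□
gen 14: □■■□□■□□□■□□■□□□■□□■□
gen 15: □□□■□□■■□□■□□■■□□■□□■
gen 16: ■■□□■□□□■□□■□□□■□□■□□
gen 17: □□■□□■■□□■□□■■□□■□□■□
gen 18: ■□□■□□□■□□■□□□■□□■□□■
gen 19: □■□□■■□□■□□■■□□■□□■□□
gen 20: □□■□□□■□□■□□□■□□■□□■■
gen 21: ■□□■■□□■□□■■□□■□□■□□□

8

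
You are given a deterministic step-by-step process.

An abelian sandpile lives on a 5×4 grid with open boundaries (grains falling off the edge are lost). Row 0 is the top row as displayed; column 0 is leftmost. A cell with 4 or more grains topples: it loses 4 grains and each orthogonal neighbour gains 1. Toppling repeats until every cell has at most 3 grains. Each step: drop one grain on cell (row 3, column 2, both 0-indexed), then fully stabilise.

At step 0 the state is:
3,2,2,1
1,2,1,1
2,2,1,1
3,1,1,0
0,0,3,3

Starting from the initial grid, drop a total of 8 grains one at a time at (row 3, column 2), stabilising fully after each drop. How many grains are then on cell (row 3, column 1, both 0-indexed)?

3

[0] 3,2,2,1
1,2,1,1
2,2,1,1
3,1,1,0
0,0,3,3
[1] 3,2,2,1
1,2,1,1
2,2,1,1
3,1,2,0
0,0,3,3
[2] 3,2,2,1
1,2,1,1
2,2,1,1
3,1,3,0
0,0,3,3
[3] 3,2,2,1
1,2,1,1
2,2,2,1
3,2,1,2
0,1,1,0
[4] 3,2,2,1
1,2,1,1
2,2,2,1
3,2,2,2
0,1,1,0
[5] 3,2,2,1
1,2,1,1
2,2,2,1
3,2,3,2
0,1,1,0
[6] 3,2,2,1
1,2,1,1
2,2,3,1
3,3,0,3
0,1,2,0
[7] 3,2,2,1
1,2,1,1
2,2,3,1
3,3,1,3
0,1,2,0
[8] 3,2,2,1
1,2,1,1
2,2,3,1
3,3,2,3
0,1,2,0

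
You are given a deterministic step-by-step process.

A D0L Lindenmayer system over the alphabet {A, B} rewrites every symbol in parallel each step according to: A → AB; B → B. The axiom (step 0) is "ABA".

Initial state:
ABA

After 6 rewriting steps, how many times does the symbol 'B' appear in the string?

13

step 0: ABA
step 1: ABBAB
step 2: ABBBABB
step 3: ABBBBABBB
step 4: ABBBBBABBBB
step 5: ABBBBBBABBBBB
step 6: ABBBBBBBABBBBBB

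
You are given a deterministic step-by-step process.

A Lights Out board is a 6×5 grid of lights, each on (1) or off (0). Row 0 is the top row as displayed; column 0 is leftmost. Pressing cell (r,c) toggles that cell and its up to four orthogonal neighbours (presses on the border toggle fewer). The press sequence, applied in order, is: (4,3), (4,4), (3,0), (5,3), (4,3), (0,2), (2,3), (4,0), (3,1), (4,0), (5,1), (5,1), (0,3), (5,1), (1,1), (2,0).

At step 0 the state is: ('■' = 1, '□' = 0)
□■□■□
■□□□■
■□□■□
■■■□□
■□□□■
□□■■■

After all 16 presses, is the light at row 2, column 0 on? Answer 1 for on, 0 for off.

step 0: □■□■□
■□□□■
■□□■□
■■■□□
■□□□■
□□■■■
step 1: □■□■□
■□□□■
■□□■□
■■■■□
■□■■□
□□■□■
step 2: □■□■□
■□□□■
■□□■□
■■■■■
■□■□■
□□■□□
step 3: □■□■□
■□□□■
□□□■□
□□■■■
□□■□■
□□■□□
step 4: □■□■□
■□□□■
□□□■□
□□■■■
□□■■■
□□□■■
step 5: □■□■□
■□□□■
□□□■□
□□■□■
□□□□□
□□□□■
step 6: □□■□□
■□■□■
□□□■□
□□■□■
□□□□□
□□□□■
step 7: □□■□□
■□■■■
□□■□■
□□■■■
□□□□□
□□□□■
step 8: □□■□□
■□■■■
□□■□■
■□■■■
■■□□□
■□□□■
step 9: □□■□□
■□■■■
□■■□■
□■□■■
■□□□□
■□□□■
step 10: □□■□□
■□■■■
□■■□■
■■□■■
□■□□□
□□□□■
step 11: □□■□□
■□■■■
□■■□■
■■□■■
□□□□□
■■■□■
step 12: □□■□□
■□■■■
□■■□■
■■□■■
□■□□□
□□□□■
step 13: □□□■■
■□■□■
□■■□■
■■□■■
□■□□□
□□□□■
step 14: □□□■■
■□■□■
□■■□■
■■□■■
□□□□□
■■■□■
step 15: □■□■■
□■□□■
□□■□■
■■□■■
□□□□□
■■■□■
step 16: □■□■■
■■□□■
■■■□■
□■□■■
□□□□□
■■■□■

1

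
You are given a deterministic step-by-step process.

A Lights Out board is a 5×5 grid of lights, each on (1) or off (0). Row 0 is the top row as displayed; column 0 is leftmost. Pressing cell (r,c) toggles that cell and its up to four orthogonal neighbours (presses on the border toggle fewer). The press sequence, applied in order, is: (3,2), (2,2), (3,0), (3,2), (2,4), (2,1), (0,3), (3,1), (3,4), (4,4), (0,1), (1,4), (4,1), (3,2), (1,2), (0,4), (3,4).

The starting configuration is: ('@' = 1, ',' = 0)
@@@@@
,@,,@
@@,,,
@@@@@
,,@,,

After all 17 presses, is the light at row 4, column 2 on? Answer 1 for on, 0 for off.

1

[0] @@@@@
,@,,@
@@,,,
@@@@@
,,@,,
[1] @@@@@
,@,,@
@@@,,
@,,,@
,,,,,
[2] @@@@@
,@@,@
@,,@,
@,@,@
,,,,,
[3] @@@@@
,@@,@
,,,@,
,@@,@
@,,,,
[4] @@@@@
,@@,@
,,@@,
,,,@@
@,@,,
[5] @@@@@
,@@,,
,,@,@
,,,@,
@,@,,
[6] @@@@@
,,@,,
@@,,@
,@,@,
@,@,,
[7] @@,,,
,,@@,
@@,,@
,@,@,
@,@,,
[8] @@,,,
,,@@,
@,,,@
@,@@,
@@@,,
[9] @@,,,
,,@@,
@,,,,
@,@,@
@@@,@
[10] @@,,,
,,@@,
@,,,,
@,@,,
@@@@,
[11] ,,@,,
,@@@,
@,,,,
@,@,,
@@@@,
[12] ,,@,@
,@@,@
@,,,@
@,@,,
@@@@,
[13] ,,@,@
,@@,@
@,,,@
@@@,,
,,,@,
[14] ,,@,@
,@@,@
@,@,@
@,,@,
,,@@,
[15] ,,,,@
,,,@@
@,,,@
@,,@,
,,@@,
[16] ,,,@,
,,,@,
@,,,@
@,,@,
,,@@,
[17] ,,,@,
,,,@,
@,,,,
@,,,@
,,@@@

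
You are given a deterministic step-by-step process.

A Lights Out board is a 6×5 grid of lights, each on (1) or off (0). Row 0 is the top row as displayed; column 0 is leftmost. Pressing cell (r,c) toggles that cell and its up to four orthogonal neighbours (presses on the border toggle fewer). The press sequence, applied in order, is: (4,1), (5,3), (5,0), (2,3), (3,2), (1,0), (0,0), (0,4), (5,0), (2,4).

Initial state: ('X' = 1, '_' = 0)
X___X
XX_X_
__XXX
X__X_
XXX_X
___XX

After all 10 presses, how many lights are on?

[0] X___X
XX_X_
__XXX
X__X_
XXX_X
___XX
[1] X___X
XX_X_
__XXX
XX_X_
____X
_X_XX
[2] X___X
XX_X_
__XXX
XX_X_
___XX
_XX__
[3] X___X
XX_X_
__XXX
XX_X_
X__XX
X_X__
[4] X___X
XX___
_____
XX___
X__XX
X_X__
[5] X___X
XX___
__X__
X_XX_
X_XXX
X_X__
[6] ____X
_____
X_X__
X_XX_
X_XXX
X_X__
[7] XX__X
X____
X_X__
X_XX_
X_XXX
X_X__
[8] XX_X_
X___X
X_X__
X_XX_
X_XXX
X_X__
[9] XX_X_
X___X
X_X__
X_XX_
__XXX
_XX__
[10] XX_X_
X____
X_XXX
X_XXX
__XXX
_XX__

17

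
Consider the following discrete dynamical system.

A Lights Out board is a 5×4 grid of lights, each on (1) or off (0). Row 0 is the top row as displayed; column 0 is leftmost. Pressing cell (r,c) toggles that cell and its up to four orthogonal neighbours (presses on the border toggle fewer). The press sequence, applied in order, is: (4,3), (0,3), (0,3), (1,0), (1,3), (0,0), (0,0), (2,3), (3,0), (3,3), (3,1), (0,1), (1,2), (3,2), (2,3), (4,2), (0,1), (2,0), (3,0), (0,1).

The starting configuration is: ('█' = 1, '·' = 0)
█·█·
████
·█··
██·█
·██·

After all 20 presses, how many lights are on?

0) █·█·
████
·█··
██·█
·██·
1) █·█·
████
·█··
██··
·█·█
2) █··█
███·
·█··
██··
·█·█
3) █·█·
████
·█··
██··
·█·█
4) ··█·
··██
██··
██··
·█·█
5) ··██
····
██·█
██··
·█·█
6) ████
█···
██·█
██··
·█·█
7) ··██
····
██·█
██··
·█·█
8) ··██
···█
███·
██·█
·█·█
9) ··██
···█
·██·
···█
██·█
10) ··██
···█
·███
··█·
██··
11) ··██
···█
··██
██··
█···
12) ██·█
·█·█
··██
██··
█···
13) ████
··█·
···█
██··
█···
14) ████
··█·
··██
█·██
█·█·
15) ████
··██
····
█·█·
█·█·
16) ████
··██
····
█···
██·█
17) ···█
·███
····
█···
██·█
18) ···█
████
██··
····
██·█
19) ···█
████
·█··
██··
·█·█
20) ████
█·██
·█··
██··
·█·█

12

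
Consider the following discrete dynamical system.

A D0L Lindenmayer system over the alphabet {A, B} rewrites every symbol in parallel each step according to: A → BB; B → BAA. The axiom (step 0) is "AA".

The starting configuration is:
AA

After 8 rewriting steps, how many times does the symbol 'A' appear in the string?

k=0  AA
k=1  BBBB
k=2  BAABAABAABAA
k=3  BAABBBBBAABBBBBAABBBBBAABBBB
k=4  BAABBBBBAABAABAABAABAABBBBBAABAABAABAABAABBBBBAABAABAABAABAABBBBBAABAABAABAA
k=5  BAABBBBBAABAABAABAABAABBBBBAABBBBBAABBBBBAABBBBBAABBBBBAAB…BBBBBAABBBBBAABBBBBAABAABAABAABAABBBBBAABBBBBAABBBBBAABBBB  (len 188)
k=6  BAABBBBBAABAABAABAABAABBBBBAABBBBBAABBBBBAABBBBBAABBBBBAAB…ABAABBBBBAABAABAABAABAABBBBBAABAABAABAABAABBBBBAABAABAABAA  (len 492)
k=7  BAABBBBBAABAABAABAABAABBBBBAABBBBBAABBBBBAABBBBBAABBBBBAAB…BBBBBAABBBBBAABBBBBAABAABAABAABAABBBBBAABBBBBAABBBBBAABBBB  (len 1244)
k=8  BAABBBBBAABAABAABAABAABBBBBAABBBBBAABBBBBAABBBBBAABBBBBAAB…ABAABBBBBAABAABAABAABAABBBBBAABAABAABAABAABBBBBAABAABAABAA  (len 3212)

1448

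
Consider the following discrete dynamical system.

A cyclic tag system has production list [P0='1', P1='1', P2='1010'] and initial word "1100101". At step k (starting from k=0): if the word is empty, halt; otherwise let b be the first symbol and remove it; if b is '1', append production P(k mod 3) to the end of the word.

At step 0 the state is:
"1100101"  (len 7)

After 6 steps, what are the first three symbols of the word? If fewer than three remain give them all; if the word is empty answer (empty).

111

t=0: "1100101"  (len 7)
t=1: "1001011"  (len 7)
t=2: "0010111"  (len 7)
t=3: "010111"  (len 6)
t=4: "10111"  (len 5)
t=5: "01111"  (len 5)
t=6: "1111"  (len 4)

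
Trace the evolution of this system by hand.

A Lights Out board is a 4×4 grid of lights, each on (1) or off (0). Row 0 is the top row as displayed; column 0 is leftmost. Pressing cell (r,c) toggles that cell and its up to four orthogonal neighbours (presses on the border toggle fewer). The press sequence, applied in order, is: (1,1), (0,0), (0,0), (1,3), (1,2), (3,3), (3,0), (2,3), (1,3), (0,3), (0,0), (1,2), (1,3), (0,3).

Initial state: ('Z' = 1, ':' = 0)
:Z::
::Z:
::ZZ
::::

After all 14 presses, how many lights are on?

gen 0: :Z::
::Z:
::ZZ
::::
gen 1: ::::
ZZ::
:ZZZ
::::
gen 2: ZZ::
:Z::
:ZZZ
::::
gen 3: ::::
ZZ::
:ZZZ
::::
gen 4: :::Z
ZZZZ
:ZZ:
::::
gen 5: ::ZZ
Z:::
:Z::
::::
gen 6: ::ZZ
Z:::
:Z:Z
::ZZ
gen 7: ::ZZ
Z:::
ZZ:Z
ZZZZ
gen 8: ::ZZ
Z::Z
ZZZ:
ZZZ:
gen 9: ::Z:
Z:Z:
ZZZZ
ZZZ:
gen 10: :::Z
Z:ZZ
ZZZZ
ZZZ:
gen 11: ZZ:Z
::ZZ
ZZZZ
ZZZ:
gen 12: ZZZZ
:Z::
ZZ:Z
ZZZ:
gen 13: ZZZ:
:ZZZ
ZZ::
ZZZ:
gen 14: ZZ:Z
:ZZ:
ZZ::
ZZZ:

10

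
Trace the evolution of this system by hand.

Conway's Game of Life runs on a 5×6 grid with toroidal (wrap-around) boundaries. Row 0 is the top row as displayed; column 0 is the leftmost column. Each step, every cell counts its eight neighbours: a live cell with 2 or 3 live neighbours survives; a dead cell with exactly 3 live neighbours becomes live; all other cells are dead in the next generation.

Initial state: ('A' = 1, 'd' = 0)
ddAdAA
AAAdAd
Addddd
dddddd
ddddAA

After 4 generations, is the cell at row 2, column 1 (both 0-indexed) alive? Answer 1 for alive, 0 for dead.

1

step 0: ddAdAA
AAAdAd
Addddd
dddddd
ddddAA
step 1: ddAddd
AdAdAd
AddddA
dddddA
dddAAA
step 2: dAAddd
AddAdd
AAddAd
dddddd
dddAAA
step 3: AAAddA
AddAdA
AAdddA
AddAdd
ddAAAd
step 4: dddddd
dddddd
dAAddd
AddAdd
ddddAd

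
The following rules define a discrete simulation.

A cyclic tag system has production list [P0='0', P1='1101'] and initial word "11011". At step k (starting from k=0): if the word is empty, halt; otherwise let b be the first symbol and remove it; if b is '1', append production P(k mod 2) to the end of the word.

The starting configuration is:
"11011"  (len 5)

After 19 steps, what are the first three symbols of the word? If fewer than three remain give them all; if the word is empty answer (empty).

111

k=0  "11011"  (len 5)
k=1  "10110"  (len 5)
k=2  "01101101"  (len 8)
k=3  "1101101"  (len 7)
k=4  "1011011101"  (len 10)
k=5  "0110111010"  (len 10)
k=6  "110111010"  (len 9)
k=7  "101110100"  (len 9)
k=8  "011101001101"  (len 12)
k=9  "11101001101"  (len 11)
k=10  "11010011011101"  (len 14)
k=11  "10100110111010"  (len 14)
k=12  "01001101110101101"  (len 17)
k=13  "1001101110101101"  (len 16)
k=14  "0011011101011011101"  (len 19)
k=15  "011011101011011101"  (len 18)
k=16  "11011101011011101"  (len 17)
k=17  "10111010110111010"  (len 17)
k=18  "01110101101110101101"  (len 20)
k=19  "1110101101110101101"  (len 19)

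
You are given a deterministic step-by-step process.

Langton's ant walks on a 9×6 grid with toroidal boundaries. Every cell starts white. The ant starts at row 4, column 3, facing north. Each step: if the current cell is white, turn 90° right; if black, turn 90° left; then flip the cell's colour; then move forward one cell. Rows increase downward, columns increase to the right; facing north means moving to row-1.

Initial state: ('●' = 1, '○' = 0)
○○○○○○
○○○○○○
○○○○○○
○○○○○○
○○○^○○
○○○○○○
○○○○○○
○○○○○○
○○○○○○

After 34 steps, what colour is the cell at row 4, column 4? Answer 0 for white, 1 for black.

1

k=0  ○○○○○○
○○○○○○
○○○○○○
○○○○○○
○○○^○○
○○○○○○
○○○○○○
○○○○○○
○○○○○○
k=1  ○○○○○○
○○○○○○
○○○○○○
○○○○○○
○○○●>○
○○○○○○
○○○○○○
○○○○○○
○○○○○○
k=2  ○○○○○○
○○○○○○
○○○○○○
○○○○○○
○○○●●○
○○○○v○
○○○○○○
○○○○○○
○○○○○○
k=3  ○○○○○○
○○○○○○
○○○○○○
○○○○○○
○○○●●○
○○○<●○
○○○○○○
○○○○○○
○○○○○○
k=4  ○○○○○○
○○○○○○
○○○○○○
○○○○○○
○○○^●○
○○○●●○
○○○○○○
○○○○○○
○○○○○○
k=5  ○○○○○○
○○○○○○
○○○○○○
○○○○○○
○○<○●○
○○○●●○
○○○○○○
○○○○○○
○○○○○○
k=6  ○○○○○○
○○○○○○
○○○○○○
○○^○○○
○○●○●○
○○○●●○
○○○○○○
○○○○○○
○○○○○○
k=7  ○○○○○○
○○○○○○
○○○○○○
○○●>○○
○○●○●○
○○○●●○
○○○○○○
○○○○○○
○○○○○○
k=8  ○○○○○○
○○○○○○
○○○○○○
○○●●○○
○○●v●○
○○○●●○
○○○○○○
○○○○○○
○○○○○○
k=9  ○○○○○○
○○○○○○
○○○○○○
○○●●○○
○○<●●○
○○○●●○
○○○○○○
○○○○○○
○○○○○○
k=10  ○○○○○○
○○○○○○
○○○○○○
○○●●○○
○○○●●○
○○v●●○
○○○○○○
○○○○○○
○○○○○○
k=11  ○○○○○○
○○○○○○
○○○○○○
○○●●○○
○○○●●○
○<●●●○
○○○○○○
○○○○○○
○○○○○○
k=12  ○○○○○○
○○○○○○
○○○○○○
○○●●○○
○^○●●○
○●●●●○
○○○○○○
○○○○○○
○○○○○○
k=13  ○○○○○○
○○○○○○
○○○○○○
○○●●○○
○●>●●○
○●●●●○
○○○○○○
○○○○○○
○○○○○○
k=14  ○○○○○○
○○○○○○
○○○○○○
○○●●○○
○●●●●○
○●v●●○
○○○○○○
○○○○○○
○○○○○○
k=15  ○○○○○○
○○○○○○
○○○○○○
○○●●○○
○●●●●○
○●○>●○
○○○○○○
○○○○○○
○○○○○○
k=16  ○○○○○○
○○○○○○
○○○○○○
○○●●○○
○●●^●○
○●○○●○
○○○○○○
○○○○○○
○○○○○○
k=17  ○○○○○○
○○○○○○
○○○○○○
○○●●○○
○●<○●○
○●○○●○
○○○○○○
○○○○○○
○○○○○○
k=18  ○○○○○○
○○○○○○
○○○○○○
○○●●○○
○●○○●○
○●v○●○
○○○○○○
○○○○○○
○○○○○○
k=19  ○○○○○○
○○○○○○
○○○○○○
○○●●○○
○●○○●○
○<●○●○
○○○○○○
○○○○○○
○○○○○○
k=20  ○○○○○○
○○○○○○
○○○○○○
○○●●○○
○●○○●○
○○●○●○
○v○○○○
○○○○○○
○○○○○○
k=21  ○○○○○○
○○○○○○
○○○○○○
○○●●○○
○●○○●○
○○●○●○
<●○○○○
○○○○○○
○○○○○○
k=22  ○○○○○○
○○○○○○
○○○○○○
○○●●○○
○●○○●○
^○●○●○
●●○○○○
○○○○○○
○○○○○○
k=23  ○○○○○○
○○○○○○
○○○○○○
○○●●○○
○●○○●○
●>●○●○
●●○○○○
○○○○○○
○○○○○○
k=24  ○○○○○○
○○○○○○
○○○○○○
○○●●○○
○●○○●○
●●●○●○
●v○○○○
○○○○○○
○○○○○○
k=25  ○○○○○○
○○○○○○
○○○○○○
○○●●○○
○●○○●○
●●●○●○
●○>○○○
○○○○○○
○○○○○○
k=26  ○○○○○○
○○○○○○
○○○○○○
○○●●○○
○●○○●○
●●●○●○
●○●○○○
○○v○○○
○○○○○○
k=27  ○○○○○○
○○○○○○
○○○○○○
○○●●○○
○●○○●○
●●●○●○
●○●○○○
○<●○○○
○○○○○○
k=28  ○○○○○○
○○○○○○
○○○○○○
○○●●○○
○●○○●○
●●●○●○
●^●○○○
○●●○○○
○○○○○○
k=29  ○○○○○○
○○○○○○
○○○○○○
○○●●○○
○●○○●○
●●●○●○
●●>○○○
○●●○○○
○○○○○○
k=30  ○○○○○○
○○○○○○
○○○○○○
○○●●○○
○●○○●○
●●^○●○
●●○○○○
○●●○○○
○○○○○○
k=31  ○○○○○○
○○○○○○
○○○○○○
○○●●○○
○●○○●○
●<○○●○
●●○○○○
○●●○○○
○○○○○○
k=32  ○○○○○○
○○○○○○
○○○○○○
○○●●○○
○●○○●○
●○○○●○
●v○○○○
○●●○○○
○○○○○○
k=33  ○○○○○○
○○○○○○
○○○○○○
○○●●○○
○●○○●○
●○○○●○
●○>○○○
○●●○○○
○○○○○○
k=34  ○○○○○○
○○○○○○
○○○○○○
○○●●○○
○●○○●○
●○○○●○
●○●○○○
○●v○○○
○○○○○○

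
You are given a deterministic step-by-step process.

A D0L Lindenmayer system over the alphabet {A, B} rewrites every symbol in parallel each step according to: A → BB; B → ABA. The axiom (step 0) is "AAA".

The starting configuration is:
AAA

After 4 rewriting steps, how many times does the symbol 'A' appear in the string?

60

step 0: AAA
step 1: BBBBBB
step 2: ABAABAABAABAABAABA
step 3: BBABABBBBABABBBBABABBBBABABBBBABABBBBABABB
step 4: ABAABABBABABBABAABAABAABABBABABBABAABAABAABABBABABBABAABAABAABABBABABBABAABAABAABABBABABBABAABAABAABABBABABBABAABA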